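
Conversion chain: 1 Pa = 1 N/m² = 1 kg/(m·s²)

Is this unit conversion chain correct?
The chain is correct (no errors).

Correct: Pascal is Newton per square meter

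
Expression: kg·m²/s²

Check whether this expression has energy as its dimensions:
Yes

The expression kg·m²/s² has dimensions [L^2 M T^-2], which is exactly energy [L^2 M T^-2].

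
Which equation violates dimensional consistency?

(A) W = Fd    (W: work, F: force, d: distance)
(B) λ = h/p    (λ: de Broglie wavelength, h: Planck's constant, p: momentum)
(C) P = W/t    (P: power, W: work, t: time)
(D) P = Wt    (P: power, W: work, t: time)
(D) P = Wt

The equation (D) P = Wt is dimensionally incorrect.

LHS (P): [L^2 M T^-3]
RHS (Wt): [L^2 M T^-1] ✗

The dimensions do not match. The other three equations balance.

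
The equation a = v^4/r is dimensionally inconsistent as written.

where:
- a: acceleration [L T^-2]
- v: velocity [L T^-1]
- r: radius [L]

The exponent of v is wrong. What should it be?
The exponent of v should be 2: a = v^2/r

The LHS a has dimensions [L T^-2]; v has dimensions [L T^-1].
As written, the RHS v^4/r (exponent 4 on v) has dimensions [L^3 T^-4], which does not match.
With exponent 2, the RHS v^2/r has dimensions [L T^-2], matching the LHS.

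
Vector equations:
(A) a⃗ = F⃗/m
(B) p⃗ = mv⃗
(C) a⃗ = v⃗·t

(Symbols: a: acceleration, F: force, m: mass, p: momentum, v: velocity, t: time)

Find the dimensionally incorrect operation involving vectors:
(C) a⃗ = v⃗·t

(A) a⃗ = F⃗/m: LHS [L T^-2], RHS [L T^-2] ✓ — force (vector) divided by mass (scalar)
(B) p⃗ = mv⃗: LHS [L M T^-1], RHS [L M T^-1] ✓ — mass (scalar) times velocity (vector)
(C) a⃗ = v⃗·t: LHS [L T^-2], RHS [L] ✗ — acceleration is velocity per time; should be v⃗/t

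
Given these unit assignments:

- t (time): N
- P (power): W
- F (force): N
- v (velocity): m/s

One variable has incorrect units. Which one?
t

The variable t (time) should have units s, not N.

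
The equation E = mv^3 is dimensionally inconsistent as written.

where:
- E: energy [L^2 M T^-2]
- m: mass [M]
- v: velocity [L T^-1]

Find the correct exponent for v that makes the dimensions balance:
The exponent of v should be 2: E = mv^2

The LHS E has dimensions [L^2 M T^-2]; v has dimensions [L T^-1].
As written, the RHS mv^3 (exponent 3 on v) has dimensions [L^3 M T^-3], which does not match.
With exponent 2, the RHS mv^2 has dimensions [L^2 M T^-2], matching the LHS.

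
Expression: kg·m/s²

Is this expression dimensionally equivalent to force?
Yes

The expression kg·m/s² has dimensions [L M T^-2], which is exactly force [L M T^-2].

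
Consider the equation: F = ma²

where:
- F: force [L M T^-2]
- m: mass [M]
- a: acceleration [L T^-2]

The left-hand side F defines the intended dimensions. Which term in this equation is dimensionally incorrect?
The right-hand side term ma²

F has dimensions [L M T^-2], but ma² has dimensions [L^2 M T^-4], so the term ma² is dimensionally wrong for F.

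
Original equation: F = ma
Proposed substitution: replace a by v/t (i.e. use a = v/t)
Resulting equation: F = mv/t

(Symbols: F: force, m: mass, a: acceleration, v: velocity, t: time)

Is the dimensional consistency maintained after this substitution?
Yes

[a] = [L T^-2] and [v/t] = [L T^-2]. These match, so the substitution replaces a quantity by one of the same dimensions and the result F = mv/t has LHS [L M T^-2] vs RHS [L M T^-2] — still consistent.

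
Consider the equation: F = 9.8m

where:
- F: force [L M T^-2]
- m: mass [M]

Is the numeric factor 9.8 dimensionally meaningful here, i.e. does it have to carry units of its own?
Yes

F has dimensions [L M T^-2], while m alone has dimensions [M]. For the equation to balance, the factor 9.8 must carry dimensions [L T^-2] — it is a dimensional constant (a numerical value of a physical quantity with its units suppressed), not a pure number.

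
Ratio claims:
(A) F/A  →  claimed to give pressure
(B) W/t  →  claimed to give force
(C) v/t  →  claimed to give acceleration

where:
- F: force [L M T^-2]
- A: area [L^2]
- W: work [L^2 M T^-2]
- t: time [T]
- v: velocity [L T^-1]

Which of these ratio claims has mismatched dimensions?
(B) W/t does not give force

(A) F/A: [L^-1 M T^-2] = pressure [L^-1 M T^-2] ✓
(B) W/t: [L^2 M T^-3] ≠ force [L M T^-2] ✗
(C) v/t: [L T^-2] = acceleration [L T^-2] ✓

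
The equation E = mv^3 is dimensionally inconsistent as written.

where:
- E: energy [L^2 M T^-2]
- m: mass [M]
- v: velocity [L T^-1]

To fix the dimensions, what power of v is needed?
The exponent of v should be 2: E = mv^2

The LHS E has dimensions [L^2 M T^-2]; v has dimensions [L T^-1].
As written, the RHS mv^3 (exponent 3 on v) has dimensions [L^3 M T^-3], which does not match.
With exponent 2, the RHS mv^2 has dimensions [L^2 M T^-2], matching the LHS.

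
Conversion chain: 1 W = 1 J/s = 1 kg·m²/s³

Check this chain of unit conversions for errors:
The chain is correct (no errors).

Correct: Watt is Joule per second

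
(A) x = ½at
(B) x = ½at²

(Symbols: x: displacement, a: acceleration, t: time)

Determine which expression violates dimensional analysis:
(A)

(A) x = ½at: LHS [L], RHS [L T^-1] ✗
(B) x = ½at²: LHS [L], RHS [L] ✓

Expression (A) x = ½at is dimensionally incorrect.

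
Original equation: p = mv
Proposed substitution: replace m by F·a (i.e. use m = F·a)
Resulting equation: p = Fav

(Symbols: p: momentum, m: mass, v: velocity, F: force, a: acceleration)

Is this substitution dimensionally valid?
No

[m] = [M] and [F·a] = [L^2 M T^-4]. These differ, so the substitution replaces a quantity by one of different dimensions and the result p = Fav has LHS [L M T^-1] vs RHS [L^3 M T^-5] — inconsistent.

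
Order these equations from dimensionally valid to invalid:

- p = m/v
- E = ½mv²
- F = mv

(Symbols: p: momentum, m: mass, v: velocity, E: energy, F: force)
Dimensionally correct: E = ½mv²
Dimensionally incorrect: p = m/v, F = mv
Ordered (correct first, then incorrect): E = ½mv², p = m/v, F = mv

- p = m/v: LHS [L M T^-1], RHS [L^-1 M T] → incorrect ✗
- E = ½mv²: LHS [L^2 M T^-2], RHS [L^2 M T^-2] → correct ✓
- F = mv: LHS [L M T^-2], RHS [L M T^-1] → incorrect ✗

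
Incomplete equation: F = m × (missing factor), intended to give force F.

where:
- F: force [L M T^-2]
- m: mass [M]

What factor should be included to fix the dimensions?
a (acceleration), dimensions [L T^-2]

F has dimensions [L M T^-2] and m has dimensions [M].
The missing factor must have dimensions [L M T^-2] / [M] = [L T^-2], i.e. acceleration (a).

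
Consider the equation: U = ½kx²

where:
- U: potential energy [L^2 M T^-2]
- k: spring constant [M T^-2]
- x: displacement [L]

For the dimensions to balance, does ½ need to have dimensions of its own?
No

U has dimensions [L^2 M T^-2] and kx² already has dimensions [L^2 M T^-2], so the equation balances without ½ contributing any dimensions. ½ is a pure (dimensionless) number; changing or removing it would not affect dimensional consistency.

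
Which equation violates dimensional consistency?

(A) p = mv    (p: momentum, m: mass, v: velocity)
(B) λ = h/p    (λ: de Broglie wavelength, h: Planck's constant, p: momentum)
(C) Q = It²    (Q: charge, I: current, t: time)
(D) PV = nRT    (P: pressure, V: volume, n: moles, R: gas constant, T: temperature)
(C) Q = It²

The equation (C) Q = It² is dimensionally incorrect.

LHS (Q): [I T]
RHS (It²): [I T^2] ✗

The dimensions do not match. The other three equations balance.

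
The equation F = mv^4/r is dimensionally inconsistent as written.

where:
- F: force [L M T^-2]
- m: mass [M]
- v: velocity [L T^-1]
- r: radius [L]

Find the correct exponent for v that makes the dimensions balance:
The exponent of v should be 2: F = mv^2/r

The LHS F has dimensions [L M T^-2]; v has dimensions [L T^-1].
As written, the RHS mv^4/r (exponent 4 on v) has dimensions [L^3 M T^-4], which does not match.
With exponent 2, the RHS mv^2/r has dimensions [L M T^-2], matching the LHS.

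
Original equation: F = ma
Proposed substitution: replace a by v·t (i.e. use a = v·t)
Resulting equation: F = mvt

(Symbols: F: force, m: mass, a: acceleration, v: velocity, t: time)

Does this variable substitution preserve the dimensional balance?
No

[a] = [L T^-2] and [v·t] = [L]. These differ, so the substitution replaces a quantity by one of different dimensions and the result F = mvt has LHS [L M T^-2] vs RHS [L M] — inconsistent.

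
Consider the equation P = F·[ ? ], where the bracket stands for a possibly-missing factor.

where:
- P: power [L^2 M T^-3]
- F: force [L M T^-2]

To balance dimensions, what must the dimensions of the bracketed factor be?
[L T^-1] — velocity (e.g. v)

P has dimensions [L^2 M T^-3]; F has dimensions [L M T^-2].
The bracketed factor must supply [L^2 M T^-3] / [L M T^-2] = [L T^-1].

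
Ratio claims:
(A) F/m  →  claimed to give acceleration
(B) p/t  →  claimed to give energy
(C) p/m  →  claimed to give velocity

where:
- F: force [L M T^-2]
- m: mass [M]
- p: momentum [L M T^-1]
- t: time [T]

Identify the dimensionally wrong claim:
(B) p/t does not give energy

(A) F/m: [L T^-2] = acceleration [L T^-2] ✓
(B) p/t: [L M T^-2] ≠ energy [L^2 M T^-2] ✗
(C) p/m: [L T^-1] = velocity [L T^-1] ✓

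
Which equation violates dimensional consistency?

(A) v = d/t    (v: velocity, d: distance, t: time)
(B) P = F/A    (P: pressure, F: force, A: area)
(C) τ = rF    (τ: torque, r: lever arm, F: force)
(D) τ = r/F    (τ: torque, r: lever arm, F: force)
(D) τ = r/F

The equation (D) τ = r/F is dimensionally incorrect.

LHS (τ): [L^2 M T^-2]
RHS (r/F): [M^-1 T^2] ✗

The dimensions do not match. The other three equations balance.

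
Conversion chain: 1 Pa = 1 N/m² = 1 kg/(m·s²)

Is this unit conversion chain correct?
The chain is correct (no errors).

Correct: Pascal is Newton per square meter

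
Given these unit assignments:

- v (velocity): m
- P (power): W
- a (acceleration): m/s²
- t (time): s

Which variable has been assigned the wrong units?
v

The variable v (velocity) should have units m/s, not m.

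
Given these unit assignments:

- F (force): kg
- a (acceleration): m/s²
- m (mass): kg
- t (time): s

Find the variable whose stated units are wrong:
F

The variable F (force) should have units N, not kg.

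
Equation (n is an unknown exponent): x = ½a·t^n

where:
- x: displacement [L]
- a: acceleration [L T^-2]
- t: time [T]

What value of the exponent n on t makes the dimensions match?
n = 2

x has dimensions [L]; t has dimensions [T].
The rest of the RHS has dimensions [L T^-2], so t^n must supply [T^2].
With n = 2: ½a·t^2 has dimensions [L], matching the LHS ✓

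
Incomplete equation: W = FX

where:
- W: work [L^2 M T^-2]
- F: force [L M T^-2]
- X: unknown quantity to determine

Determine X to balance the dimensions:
X = d (distance), dimensions [L]

W has dimensions [L^2 M T^-2]; the rest of the RHS (F) has dimensions [L M T^-2].
So X must have dimensions [L] — X = d (distance).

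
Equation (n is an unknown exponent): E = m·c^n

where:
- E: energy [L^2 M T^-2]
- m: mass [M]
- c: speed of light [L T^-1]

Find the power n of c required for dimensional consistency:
n = 2

E has dimensions [L^2 M T^-2]; c has dimensions [L T^-1].
The rest of the RHS has dimensions [M], so c^n must supply [L^2 T^-2].
With n = 2: m·c^2 has dimensions [L^2 M T^-2], matching the LHS ✓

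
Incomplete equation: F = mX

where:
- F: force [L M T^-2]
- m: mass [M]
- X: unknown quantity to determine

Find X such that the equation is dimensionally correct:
X = a (acceleration), dimensions [L T^-2]

F has dimensions [L M T^-2]; the rest of the RHS (m) has dimensions [M].
So X must have dimensions [L T^-2] — X = a (acceleration).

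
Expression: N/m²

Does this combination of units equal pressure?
Yes

The expression N/m² has dimensions [L^-1 M T^-2], which is exactly pressure [L^-1 M T^-2].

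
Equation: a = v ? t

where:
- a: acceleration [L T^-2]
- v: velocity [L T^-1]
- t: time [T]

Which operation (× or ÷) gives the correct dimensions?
division (÷): a = v ÷ t

a [L T^-2]; v [L T^-1]; t [T].
v × t → [L] ✗
v ÷ t → [L T^-2] ✓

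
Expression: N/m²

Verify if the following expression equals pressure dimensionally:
Yes

The expression N/m² has dimensions [L^-1 M T^-2], which is exactly pressure [L^-1 M T^-2].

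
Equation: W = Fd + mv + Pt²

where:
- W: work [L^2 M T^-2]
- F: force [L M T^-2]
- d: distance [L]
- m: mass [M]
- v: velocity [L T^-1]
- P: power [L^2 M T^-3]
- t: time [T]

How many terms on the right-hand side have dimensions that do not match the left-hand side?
2

LHS W: [L^2 M T^-2]
- Fd: [L^2 M T^-2] ✓
- mv: [L M T^-1] ✗
- Pt²: [L^2 M T^-1] ✗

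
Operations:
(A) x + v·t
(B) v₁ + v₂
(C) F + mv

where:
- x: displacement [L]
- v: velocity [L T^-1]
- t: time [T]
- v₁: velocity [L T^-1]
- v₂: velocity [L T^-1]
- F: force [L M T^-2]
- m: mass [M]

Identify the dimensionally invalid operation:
(C) F + mv

(A) x + v·t: x [L] and v·t [L] — same dimensions ✓
(B) v₁ + v₂: v₁ [L T^-1] and v₂ [L T^-1] — same dimensions ✓
(C) F + mv: F [L M T^-2] and mv [L M T^-1] — different dimensions cannot be added/subtracted ✗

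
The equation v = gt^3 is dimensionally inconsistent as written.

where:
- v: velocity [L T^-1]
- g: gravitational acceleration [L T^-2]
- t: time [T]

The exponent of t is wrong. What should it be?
The exponent of t should be 1: v = gt

The LHS v has dimensions [L T^-1]; t has dimensions [T].
As written, the RHS gt^3 (exponent 3 on t) has dimensions [L T], which does not match.
With exponent 1, the RHS gt has dimensions [L T^-1], matching the LHS.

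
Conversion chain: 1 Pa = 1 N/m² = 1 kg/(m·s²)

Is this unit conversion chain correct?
The chain is correct (no errors).

Correct: Pascal is Newton per square meter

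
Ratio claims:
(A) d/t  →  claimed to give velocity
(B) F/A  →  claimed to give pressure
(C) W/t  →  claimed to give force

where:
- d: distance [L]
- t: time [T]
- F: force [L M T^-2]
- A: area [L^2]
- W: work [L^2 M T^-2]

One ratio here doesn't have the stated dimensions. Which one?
(C) W/t does not give force

(A) d/t: [L T^-1] = velocity [L T^-1] ✓
(B) F/A: [L^-1 M T^-2] = pressure [L^-1 M T^-2] ✓
(C) W/t: [L^2 M T^-3] ≠ force [L M T^-2] ✗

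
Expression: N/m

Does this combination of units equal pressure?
No

The expression N/m has dimensions [M T^-2], but pressure has dimensions [L^-1 M T^-2].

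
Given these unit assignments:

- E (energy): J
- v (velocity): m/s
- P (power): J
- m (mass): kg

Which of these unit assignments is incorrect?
P

The variable P (power) should have units W, not J.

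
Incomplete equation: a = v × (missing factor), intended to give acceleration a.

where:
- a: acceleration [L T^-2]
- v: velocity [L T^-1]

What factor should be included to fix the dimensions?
1/t (inverse time), dimensions [T^-1]

a has dimensions [L T^-2] and v has dimensions [L T^-1].
The missing factor must have dimensions [L T^-2] / [L T^-1] = [T^-1], i.e. inverse time (1/t).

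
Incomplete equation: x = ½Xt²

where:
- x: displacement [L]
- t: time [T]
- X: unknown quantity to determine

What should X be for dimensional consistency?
X = a (acceleration), dimensions [L T^-2]

x has dimensions [L]; the rest of the RHS (½ t²) has dimensions [T^2].
So X must have dimensions [L T^-2] — X = a (acceleration).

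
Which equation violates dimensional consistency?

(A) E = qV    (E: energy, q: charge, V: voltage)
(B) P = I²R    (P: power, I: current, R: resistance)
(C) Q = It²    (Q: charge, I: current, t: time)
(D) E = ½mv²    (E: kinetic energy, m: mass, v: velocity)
(C) Q = It²

The equation (C) Q = It² is dimensionally incorrect.

LHS (Q): [I T]
RHS (It²): [I T^2] ✗

The dimensions do not match. The other three equations balance.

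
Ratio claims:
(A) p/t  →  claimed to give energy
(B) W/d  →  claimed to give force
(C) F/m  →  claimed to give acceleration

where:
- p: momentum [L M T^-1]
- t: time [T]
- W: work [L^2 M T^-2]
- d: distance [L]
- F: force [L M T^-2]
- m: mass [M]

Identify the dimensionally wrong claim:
(A) p/t does not give energy

(A) p/t: [L M T^-2] ≠ energy [L^2 M T^-2] ✗
(B) W/d: [L M T^-2] = force [L M T^-2] ✓
(C) F/m: [L T^-2] = acceleration [L T^-2] ✓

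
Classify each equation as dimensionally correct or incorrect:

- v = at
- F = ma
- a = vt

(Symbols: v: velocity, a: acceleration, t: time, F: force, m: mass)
Dimensionally correct: v = at, F = ma
Dimensionally incorrect: a = vt
Ordered (correct first, then incorrect): v = at, F = ma, a = vt

- v = at: LHS [L T^-1], RHS [L T^-1] → correct ✓
- F = ma: LHS [L M T^-2], RHS [L M T^-2] → correct ✓
- a = vt: LHS [L T^-2], RHS [L] → incorrect ✗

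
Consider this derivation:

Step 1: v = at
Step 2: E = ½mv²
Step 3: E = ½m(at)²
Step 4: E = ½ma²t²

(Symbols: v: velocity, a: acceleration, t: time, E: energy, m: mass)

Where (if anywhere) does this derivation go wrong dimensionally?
No step introduces an error — all steps are dimensionally consistent.

Step 1: v = at → LHS [L T^-1], RHS [L T^-1] ✓
Step 2: E = ½mv² → LHS [L^2 M T^-2], RHS [L^2 M T^-2] ✓
Step 3: E = ½m(at)² → LHS [L^2 M T^-2], RHS [L^2 M T^-2] ✓
Step 4: E = ½ma²t² → LHS [L^2 M T^-2], RHS [L^2 M T^-2] ✓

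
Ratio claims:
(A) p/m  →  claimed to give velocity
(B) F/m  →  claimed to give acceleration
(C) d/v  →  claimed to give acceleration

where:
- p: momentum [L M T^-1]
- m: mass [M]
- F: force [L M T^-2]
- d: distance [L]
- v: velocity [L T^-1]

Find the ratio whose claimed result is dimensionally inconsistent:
(C) d/v does not give acceleration

(A) p/m: [L T^-1] = velocity [L T^-1] ✓
(B) F/m: [L T^-2] = acceleration [L T^-2] ✓
(C) d/v: [T] ≠ acceleration [L T^-2] ✗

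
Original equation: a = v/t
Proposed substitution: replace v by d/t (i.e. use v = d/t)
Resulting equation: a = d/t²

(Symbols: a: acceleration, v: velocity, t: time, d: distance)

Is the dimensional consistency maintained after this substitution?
Yes

[v] = [L T^-1] and [d/t] = [L T^-1]. These match, so the substitution replaces a quantity by one of the same dimensions and the result a = d/t² has LHS [L T^-2] vs RHS [L T^-2] — still consistent.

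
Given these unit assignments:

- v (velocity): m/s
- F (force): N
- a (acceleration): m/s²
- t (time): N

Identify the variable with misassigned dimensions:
t

The variable t (time) should have units s, not N.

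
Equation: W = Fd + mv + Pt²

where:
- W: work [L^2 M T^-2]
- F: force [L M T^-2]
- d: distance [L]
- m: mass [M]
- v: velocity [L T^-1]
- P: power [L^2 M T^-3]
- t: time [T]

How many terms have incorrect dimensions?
2

LHS W: [L^2 M T^-2]
- Fd: [L^2 M T^-2] ✓
- mv: [L M T^-1] ✗
- Pt²: [L^2 M T^-1] ✗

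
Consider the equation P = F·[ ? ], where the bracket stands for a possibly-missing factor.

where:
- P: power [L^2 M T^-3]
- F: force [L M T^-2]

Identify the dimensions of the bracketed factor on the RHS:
[L T^-1] — velocity (e.g. v)

P has dimensions [L^2 M T^-3]; F has dimensions [L M T^-2].
The bracketed factor must supply [L^2 M T^-3] / [L M T^-2] = [L T^-1].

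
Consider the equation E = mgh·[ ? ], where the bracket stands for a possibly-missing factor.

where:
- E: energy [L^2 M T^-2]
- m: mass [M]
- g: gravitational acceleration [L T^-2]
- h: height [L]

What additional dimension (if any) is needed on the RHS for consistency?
Nothing is missing — the bracketed factor must be dimensionless.

E has dimensions [L^2 M T^-2] and mgh already has dimensions [L^2 M T^-2], so E = mgh is dimensionally complete.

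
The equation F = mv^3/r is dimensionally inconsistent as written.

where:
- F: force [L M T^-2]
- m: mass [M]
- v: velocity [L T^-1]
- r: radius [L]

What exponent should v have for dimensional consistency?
The exponent of v should be 2: F = mv^2/r

The LHS F has dimensions [L M T^-2]; v has dimensions [L T^-1].
As written, the RHS mv^3/r (exponent 3 on v) has dimensions [L^2 M T^-3], which does not match.
With exponent 2, the RHS mv^2/r has dimensions [L M T^-2], matching the LHS.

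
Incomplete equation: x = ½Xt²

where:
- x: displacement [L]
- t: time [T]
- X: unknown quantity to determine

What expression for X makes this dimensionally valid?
X = a (acceleration), dimensions [L T^-2]

x has dimensions [L]; the rest of the RHS (½ t²) has dimensions [T^2].
So X must have dimensions [L T^-2] — X = a (acceleration).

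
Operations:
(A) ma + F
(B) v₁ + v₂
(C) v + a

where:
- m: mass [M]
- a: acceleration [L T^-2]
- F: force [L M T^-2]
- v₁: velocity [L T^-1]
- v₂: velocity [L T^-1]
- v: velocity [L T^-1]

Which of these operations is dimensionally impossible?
(C) v + a

(A) ma + F: ma [L M T^-2] and F [L M T^-2] — same dimensions ✓
(B) v₁ + v₂: v₁ [L T^-1] and v₂ [L T^-1] — same dimensions ✓
(C) v + a: v [L T^-1] and a [L T^-2] — different dimensions cannot be added/subtracted ✗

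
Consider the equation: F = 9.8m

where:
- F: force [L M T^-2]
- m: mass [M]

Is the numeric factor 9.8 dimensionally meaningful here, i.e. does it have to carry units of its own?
Yes

F has dimensions [L M T^-2], while m alone has dimensions [M]. For the equation to balance, the factor 9.8 must carry dimensions [L T^-2] — it is a dimensional constant (a numerical value of a physical quantity with its units suppressed), not a pure number.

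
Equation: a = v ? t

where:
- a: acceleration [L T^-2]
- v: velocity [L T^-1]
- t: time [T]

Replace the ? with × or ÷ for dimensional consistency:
division (÷): a = v ÷ t

a [L T^-2]; v [L T^-1]; t [T].
v × t → [L] ✗
v ÷ t → [L T^-2] ✓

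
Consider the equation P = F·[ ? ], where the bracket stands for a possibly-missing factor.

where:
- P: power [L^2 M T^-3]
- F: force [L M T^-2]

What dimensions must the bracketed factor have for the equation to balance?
[L T^-1] — velocity (e.g. v)

P has dimensions [L^2 M T^-3]; F has dimensions [L M T^-2].
The bracketed factor must supply [L^2 M T^-3] / [L M T^-2] = [L T^-1].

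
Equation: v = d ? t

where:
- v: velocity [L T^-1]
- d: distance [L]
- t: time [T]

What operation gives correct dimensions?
division (÷): v = d ÷ t

v [L T^-1]; d [L]; t [T].
d × t → [L T] ✗
d ÷ t → [L T^-1] ✓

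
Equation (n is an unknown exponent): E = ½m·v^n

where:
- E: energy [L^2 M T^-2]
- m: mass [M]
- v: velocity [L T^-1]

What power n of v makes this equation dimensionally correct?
n = 2

E has dimensions [L^2 M T^-2]; v has dimensions [L T^-1].
The rest of the RHS has dimensions [M], so v^n must supply [L^2 T^-2].
With n = 2: ½m·v^2 has dimensions [L^2 M T^-2], matching the LHS ✓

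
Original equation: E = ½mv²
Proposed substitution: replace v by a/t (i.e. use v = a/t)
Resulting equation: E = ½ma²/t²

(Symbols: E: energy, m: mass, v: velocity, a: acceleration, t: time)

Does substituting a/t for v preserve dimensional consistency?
No

[v] = [L T^-1] and [a/t] = [L T^-3]. These differ, so the substitution replaces a quantity by one of different dimensions and the result E = ½ma²/t² has LHS [L^2 M T^-2] vs RHS [L^2 M T^-6] — inconsistent.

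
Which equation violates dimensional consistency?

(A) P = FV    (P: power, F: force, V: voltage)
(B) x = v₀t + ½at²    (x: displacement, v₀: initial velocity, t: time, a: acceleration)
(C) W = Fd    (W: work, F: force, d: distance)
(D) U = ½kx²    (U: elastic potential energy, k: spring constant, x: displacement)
(A) P = FV

The equation (A) P = FV is dimensionally incorrect.

LHS (P): [L^2 M T^-3]
RHS (FV): [I^-1 L^3 M^2 T^-5] ✗

The dimensions do not match. The other three equations balance.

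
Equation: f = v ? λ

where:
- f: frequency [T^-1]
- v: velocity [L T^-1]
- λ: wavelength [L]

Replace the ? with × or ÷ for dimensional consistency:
division (÷): f = v ÷ λ

f [T^-1]; v [L T^-1]; λ [L].
v × λ → [L^2 T^-1] ✗
v ÷ λ → [T^-1] ✓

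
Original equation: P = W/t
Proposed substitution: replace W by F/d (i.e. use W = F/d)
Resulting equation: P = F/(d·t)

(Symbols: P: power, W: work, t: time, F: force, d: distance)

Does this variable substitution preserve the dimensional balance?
No

[W] = [L^2 M T^-2] and [F/d] = [M T^-2]. These differ, so the substitution replaces a quantity by one of different dimensions and the result P = F/(d·t) has LHS [L^2 M T^-3] vs RHS [M T^-3] — inconsistent.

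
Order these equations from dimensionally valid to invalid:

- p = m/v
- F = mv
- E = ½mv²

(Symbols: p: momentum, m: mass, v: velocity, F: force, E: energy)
Dimensionally correct: E = ½mv²
Dimensionally incorrect: p = m/v, F = mv
Ordered (correct first, then incorrect): E = ½mv², p = m/v, F = mv

- p = m/v: LHS [L M T^-1], RHS [L^-1 M T] → incorrect ✗
- F = mv: LHS [L M T^-2], RHS [L M T^-1] → incorrect ✗
- E = ½mv²: LHS [L^2 M T^-2], RHS [L^2 M T^-2] → correct ✓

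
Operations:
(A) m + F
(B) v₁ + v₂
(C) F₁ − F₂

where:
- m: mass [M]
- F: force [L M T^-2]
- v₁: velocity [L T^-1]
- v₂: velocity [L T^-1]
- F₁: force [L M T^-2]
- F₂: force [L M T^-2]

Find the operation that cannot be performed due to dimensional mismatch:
(A) m + F

(A) m + F: m [M] and F [L M T^-2] — different dimensions cannot be added/subtracted ✗
(B) v₁ + v₂: v₁ [L T^-1] and v₂ [L T^-1] — same dimensions ✓
(C) F₁ − F₂: F₁ [L M T^-2] and F₂ [L M T^-2] — same dimensions ✓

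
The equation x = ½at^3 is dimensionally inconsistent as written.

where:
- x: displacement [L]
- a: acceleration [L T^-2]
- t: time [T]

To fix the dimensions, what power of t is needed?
The exponent of t should be 2: x = ½at^2

The LHS x has dimensions [L]; t has dimensions [T].
As written, the RHS ½at^3 (exponent 3 on t) has dimensions [L T], which does not match.
With exponent 2, the RHS ½at^2 has dimensions [L], matching the LHS.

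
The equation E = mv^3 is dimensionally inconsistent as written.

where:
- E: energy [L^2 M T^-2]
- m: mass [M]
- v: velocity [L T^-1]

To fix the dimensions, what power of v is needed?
The exponent of v should be 2: E = mv^2

The LHS E has dimensions [L^2 M T^-2]; v has dimensions [L T^-1].
As written, the RHS mv^3 (exponent 3 on v) has dimensions [L^3 M T^-3], which does not match.
With exponent 2, the RHS mv^2 has dimensions [L^2 M T^-2], matching the LHS.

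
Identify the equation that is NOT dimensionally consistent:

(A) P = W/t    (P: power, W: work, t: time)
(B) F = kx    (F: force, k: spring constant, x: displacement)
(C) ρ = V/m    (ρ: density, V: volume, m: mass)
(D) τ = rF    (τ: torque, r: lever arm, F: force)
(C) ρ = V/m

The equation (C) ρ = V/m is dimensionally incorrect.

LHS (ρ): [L^-3 M]
RHS (V/m): [L^3 M^-1] ✗

The dimensions do not match. The other three equations balance.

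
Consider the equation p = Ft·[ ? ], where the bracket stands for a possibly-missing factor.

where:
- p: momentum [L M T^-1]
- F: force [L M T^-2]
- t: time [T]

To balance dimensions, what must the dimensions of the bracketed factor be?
Nothing is missing — the bracketed factor must be dimensionless.

p has dimensions [L M T^-1] and Ft already has dimensions [L M T^-1], so p = Ft is dimensionally complete.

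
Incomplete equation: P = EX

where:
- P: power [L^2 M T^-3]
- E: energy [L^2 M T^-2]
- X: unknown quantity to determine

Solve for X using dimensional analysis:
X = f (inverse time / frequency (1/t)), dimensions [T^-1]

P has dimensions [L^2 M T^-3]; the rest of the RHS (E) has dimensions [L^2 M T^-2].
So X must have dimensions [T^-1] — X = f (inverse time / frequency (1/t)).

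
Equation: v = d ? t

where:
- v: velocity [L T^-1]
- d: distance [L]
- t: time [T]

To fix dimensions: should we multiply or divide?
division (÷): v = d ÷ t

v [L T^-1]; d [L]; t [T].
d × t → [L T] ✗
d ÷ t → [L T^-1] ✓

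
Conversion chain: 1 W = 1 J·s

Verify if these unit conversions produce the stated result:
The chain is incorrect (it contains an error).

Incorrect: Watt is J/s, not J·s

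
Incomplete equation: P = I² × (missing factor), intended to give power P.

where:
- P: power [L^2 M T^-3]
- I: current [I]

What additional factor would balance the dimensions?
R (resistance), dimensions [I^-2 L^2 M T^-3]

P has dimensions [L^2 M T^-3] and I² has dimensions [I^2].
The missing factor must have dimensions [L^2 M T^-3] / [I^2] = [I^-2 L^2 M T^-3], i.e. resistance (R).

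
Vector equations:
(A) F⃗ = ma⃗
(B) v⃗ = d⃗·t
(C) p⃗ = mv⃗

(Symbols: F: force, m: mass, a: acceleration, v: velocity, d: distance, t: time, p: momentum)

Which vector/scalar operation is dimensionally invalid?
(B) v⃗ = d⃗·t

(A) F⃗ = ma⃗: LHS [L M T^-2], RHS [L M T^-2] ✓ — Force and acceleration are vectors, mass is a scalar
(B) v⃗ = d⃗·t: LHS [L T^-1], RHS [L T] ✗ — velocity is displacement per time; should be d⃗/t
(C) p⃗ = mv⃗: LHS [L M T^-1], RHS [L M T^-1] ✓ — mass (scalar) times velocity (vector)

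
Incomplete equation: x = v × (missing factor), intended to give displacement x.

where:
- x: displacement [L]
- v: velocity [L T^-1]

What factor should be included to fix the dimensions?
t (time), dimensions [T]

x has dimensions [L] and v has dimensions [L T^-1].
The missing factor must have dimensions [L] / [L T^-1] = [T], i.e. time (t).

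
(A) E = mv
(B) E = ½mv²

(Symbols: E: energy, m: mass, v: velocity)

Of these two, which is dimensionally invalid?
(A)

(A) E = mv: LHS [L^2 M T^-2], RHS [L M T^-1] ✗
(B) E = ½mv²: LHS [L^2 M T^-2], RHS [L^2 M T^-2] ✓

Expression (A) E = mv is dimensionally incorrect.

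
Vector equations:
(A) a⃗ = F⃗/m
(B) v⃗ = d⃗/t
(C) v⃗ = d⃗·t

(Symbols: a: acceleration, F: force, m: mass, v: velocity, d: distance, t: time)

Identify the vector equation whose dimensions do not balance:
(C) v⃗ = d⃗·t

(A) a⃗ = F⃗/m: LHS [L T^-2], RHS [L T^-2] ✓ — force (vector) divided by mass (scalar)
(B) v⃗ = d⃗/t: LHS [L T^-1], RHS [L T^-1] ✓ — displacement (vector) divided by time (scalar)
(C) v⃗ = d⃗·t: LHS [L T^-1], RHS [L T] ✗ — velocity is displacement per time; should be d⃗/t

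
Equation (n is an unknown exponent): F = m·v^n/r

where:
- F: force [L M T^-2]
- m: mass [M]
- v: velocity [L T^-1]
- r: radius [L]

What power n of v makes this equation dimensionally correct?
n = 2

F has dimensions [L M T^-2]; v has dimensions [L T^-1].
The rest of the RHS has dimensions [L^-1 M], so v^n must supply [L^2 T^-2].
With n = 2: m·v^2/r has dimensions [L M T^-2], matching the LHS ✓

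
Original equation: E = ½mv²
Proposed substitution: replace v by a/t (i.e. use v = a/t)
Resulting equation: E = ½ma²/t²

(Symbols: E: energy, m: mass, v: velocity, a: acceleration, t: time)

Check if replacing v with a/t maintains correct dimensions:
No

[v] = [L T^-1] and [a/t] = [L T^-3]. These differ, so the substitution replaces a quantity by one of different dimensions and the result E = ½ma²/t² has LHS [L^2 M T^-2] vs RHS [L^2 M T^-6] — inconsistent.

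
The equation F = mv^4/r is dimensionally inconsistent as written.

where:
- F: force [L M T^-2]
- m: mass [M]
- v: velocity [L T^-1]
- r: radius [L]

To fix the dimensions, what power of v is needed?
The exponent of v should be 2: F = mv^2/r

The LHS F has dimensions [L M T^-2]; v has dimensions [L T^-1].
As written, the RHS mv^4/r (exponent 4 on v) has dimensions [L^3 M T^-4], which does not match.
With exponent 2, the RHS mv^2/r has dimensions [L M T^-2], matching the LHS.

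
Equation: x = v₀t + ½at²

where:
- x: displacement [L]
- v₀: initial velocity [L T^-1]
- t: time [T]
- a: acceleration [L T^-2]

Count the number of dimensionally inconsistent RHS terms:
0

LHS x: [L]
- v₀t: [L] ✓
- ½at²: [L] ✓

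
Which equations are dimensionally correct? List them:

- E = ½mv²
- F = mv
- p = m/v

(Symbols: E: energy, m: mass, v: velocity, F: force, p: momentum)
Dimensionally correct: E = ½mv²
Dimensionally incorrect: F = mv, p = m/v
Ordered (correct first, then incorrect): E = ½mv², F = mv, p = m/v

- E = ½mv²: LHS [L^2 M T^-2], RHS [L^2 M T^-2] → correct ✓
- F = mv: LHS [L M T^-2], RHS [L M T^-1] → incorrect ✗
- p = m/v: LHS [L M T^-1], RHS [L^-1 M T] → incorrect ✗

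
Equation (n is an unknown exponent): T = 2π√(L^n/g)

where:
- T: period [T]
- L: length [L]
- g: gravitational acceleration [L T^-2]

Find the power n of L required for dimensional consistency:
n = 1

T has dimensions [T]; L has dimensions [L].
With n = 1: 2π√(L^1/g) has dimensions [T], matching the LHS ✓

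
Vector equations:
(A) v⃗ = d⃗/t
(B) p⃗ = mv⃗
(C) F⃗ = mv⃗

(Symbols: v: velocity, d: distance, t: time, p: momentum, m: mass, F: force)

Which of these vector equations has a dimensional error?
(C) F⃗ = mv⃗

(A) v⃗ = d⃗/t: LHS [L T^-1], RHS [L T^-1] ✓ — displacement (vector) divided by time (scalar)
(B) p⃗ = mv⃗: LHS [L M T^-1], RHS [L M T^-1] ✓ — mass (scalar) times velocity (vector)
(C) F⃗ = mv⃗: LHS [L M T^-2], RHS [L M T^-1] ✗ — mass times velocity is momentum, not force; should be ma⃗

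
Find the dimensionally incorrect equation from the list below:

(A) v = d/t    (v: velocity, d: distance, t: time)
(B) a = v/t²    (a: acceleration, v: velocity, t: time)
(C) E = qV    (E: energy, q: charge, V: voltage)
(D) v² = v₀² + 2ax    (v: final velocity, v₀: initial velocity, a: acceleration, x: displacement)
(B) a = v/t²

The equation (B) a = v/t² is dimensionally incorrect.

LHS (a): [L T^-2]
RHS (v/t²): [L T^-3] ✗

The dimensions do not match. The other three equations balance.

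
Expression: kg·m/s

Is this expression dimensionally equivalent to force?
No

The expression kg·m/s has dimensions [L M T^-1], but force has dimensions [L M T^-2].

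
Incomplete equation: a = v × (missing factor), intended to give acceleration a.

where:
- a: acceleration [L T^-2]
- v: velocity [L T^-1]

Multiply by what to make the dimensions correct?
1/t (inverse time), dimensions [T^-1]

a has dimensions [L T^-2] and v has dimensions [L T^-1].
The missing factor must have dimensions [L T^-2] / [L T^-1] = [T^-1], i.e. inverse time (1/t).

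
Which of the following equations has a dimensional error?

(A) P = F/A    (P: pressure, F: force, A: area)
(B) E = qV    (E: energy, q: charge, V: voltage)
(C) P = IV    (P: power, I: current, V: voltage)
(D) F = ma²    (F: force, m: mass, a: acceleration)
(D) F = ma²

The equation (D) F = ma² is dimensionally incorrect.

LHS (F): [L M T^-2]
RHS (ma²): [L^2 M T^-4] ✗

The dimensions do not match. The other three equations balance.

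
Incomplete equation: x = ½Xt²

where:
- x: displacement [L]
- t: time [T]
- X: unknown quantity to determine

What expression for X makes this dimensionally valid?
X = a (acceleration), dimensions [L T^-2]

x has dimensions [L]; the rest of the RHS (½ t²) has dimensions [T^2].
So X must have dimensions [L T^-2] — X = a (acceleration).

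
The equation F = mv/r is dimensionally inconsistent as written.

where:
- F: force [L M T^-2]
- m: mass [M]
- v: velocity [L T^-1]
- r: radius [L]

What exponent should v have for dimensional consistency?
The exponent of v should be 2: F = mv^2/r

The LHS F has dimensions [L M T^-2]; v has dimensions [L T^-1].
As written, the RHS mv/r (exponent 1 on v) has dimensions [M T^-1], which does not match.
With exponent 2, the RHS mv^2/r has dimensions [L M T^-2], matching the LHS.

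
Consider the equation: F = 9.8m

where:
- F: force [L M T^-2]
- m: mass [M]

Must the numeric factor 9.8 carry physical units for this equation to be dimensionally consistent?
Yes

F has dimensions [L M T^-2], while m alone has dimensions [M]. For the equation to balance, the factor 9.8 must carry dimensions [L T^-2] — it is a dimensional constant (a numerical value of a physical quantity with its units suppressed), not a pure number.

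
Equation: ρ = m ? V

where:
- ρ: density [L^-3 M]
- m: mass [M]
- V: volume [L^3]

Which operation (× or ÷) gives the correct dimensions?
division (÷): ρ = m ÷ V

ρ [L^-3 M]; m [M]; V [L^3].
m × V → [L^3 M] ✗
m ÷ V → [L^-3 M] ✓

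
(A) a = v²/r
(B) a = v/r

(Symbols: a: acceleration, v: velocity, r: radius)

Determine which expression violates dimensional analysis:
(B)

(A) a = v²/r: LHS [L T^-2], RHS [L T^-2] ✓
(B) a = v/r: LHS [L T^-2], RHS [T^-1] ✗

Expression (B) a = v/r is dimensionally incorrect.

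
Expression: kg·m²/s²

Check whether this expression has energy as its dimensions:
Yes

The expression kg·m²/s² has dimensions [L^2 M T^-2], which is exactly energy [L^2 M T^-2].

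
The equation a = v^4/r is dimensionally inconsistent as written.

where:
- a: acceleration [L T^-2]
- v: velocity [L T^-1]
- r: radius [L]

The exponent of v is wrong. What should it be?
The exponent of v should be 2: a = v^2/r

The LHS a has dimensions [L T^-2]; v has dimensions [L T^-1].
As written, the RHS v^4/r (exponent 4 on v) has dimensions [L^3 T^-4], which does not match.
With exponent 2, the RHS v^2/r has dimensions [L T^-2], matching the LHS.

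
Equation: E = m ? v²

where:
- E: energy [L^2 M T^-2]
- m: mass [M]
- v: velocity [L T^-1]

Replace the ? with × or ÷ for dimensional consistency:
multiplication (×): E = m × v²

E [L^2 M T^-2]; m [M]; v² [L^2 T^-2].
m × v² → [L^2 M T^-2] ✓
m ÷ v² → [L^-2 M T^2] ✗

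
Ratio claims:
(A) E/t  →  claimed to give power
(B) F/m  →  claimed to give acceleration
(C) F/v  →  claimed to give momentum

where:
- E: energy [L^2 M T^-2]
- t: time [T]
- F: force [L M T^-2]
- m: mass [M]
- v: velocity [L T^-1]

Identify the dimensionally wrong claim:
(C) F/v does not give momentum

(A) E/t: [L^2 M T^-3] = power [L^2 M T^-3] ✓
(B) F/m: [L T^-2] = acceleration [L T^-2] ✓
(C) F/v: [M T^-1] ≠ momentum [L M T^-1] ✗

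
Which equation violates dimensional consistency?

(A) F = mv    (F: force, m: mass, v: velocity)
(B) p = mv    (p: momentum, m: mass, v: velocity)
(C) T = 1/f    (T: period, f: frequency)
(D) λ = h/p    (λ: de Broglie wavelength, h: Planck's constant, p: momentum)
(A) F = mv

The equation (A) F = mv is dimensionally incorrect.

LHS (F): [L M T^-2]
RHS (mv): [L M T^-1] ✗

The dimensions do not match. The other three equations balance.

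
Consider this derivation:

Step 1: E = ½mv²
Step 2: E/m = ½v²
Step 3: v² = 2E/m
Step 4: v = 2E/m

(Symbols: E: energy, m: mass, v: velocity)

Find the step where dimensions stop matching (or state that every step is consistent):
Step 4

Step 1: E = ½mv² → LHS [L^2 M T^-2], RHS [L^2 M T^-2] ✓
Step 2: E/m = ½v² → LHS [L^2 T^-2], RHS [L^2 T^-2] ✓
Step 3: v² = 2E/m → LHS [L^2 T^-2], RHS [L^2 T^-2] ✓
Step 4: v = 2E/m → LHS [L T^-1], RHS [L^2 T^-2] ✗

The first dimensional inconsistency appears in step 4: v = 2E/m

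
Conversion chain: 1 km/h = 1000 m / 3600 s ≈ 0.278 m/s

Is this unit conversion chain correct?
The chain is correct (no errors).

Correct: 1 km = 1000 m, 1 h = 3600 s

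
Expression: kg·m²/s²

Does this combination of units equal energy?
Yes

The expression kg·m²/s² has dimensions [L^2 M T^-2], which is exactly energy [L^2 M T^-2].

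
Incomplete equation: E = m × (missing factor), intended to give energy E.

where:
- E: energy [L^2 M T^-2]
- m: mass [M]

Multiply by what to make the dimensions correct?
v² (velocity squared), dimensions [L^2 T^-2]

E has dimensions [L^2 M T^-2] and m has dimensions [M].
The missing factor must have dimensions [L^2 M T^-2] / [M] = [L^2 T^-2], i.e. velocity squared (v²).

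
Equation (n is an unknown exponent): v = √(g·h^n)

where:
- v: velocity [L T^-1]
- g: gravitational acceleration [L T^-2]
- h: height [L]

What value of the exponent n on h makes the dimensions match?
n = 1

v has dimensions [L T^-1]; h has dimensions [L].
With n = 1: √(g·h^1) has dimensions [L T^-1], matching the LHS ✓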